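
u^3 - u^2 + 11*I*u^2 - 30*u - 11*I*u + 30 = (u - 1)*(u + 5*I)*(u + 6*I)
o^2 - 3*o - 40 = (o - 8)*(o + 5)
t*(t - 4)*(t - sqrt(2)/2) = t^3 - 4*t^2 - sqrt(2)*t^2/2 + 2*sqrt(2)*t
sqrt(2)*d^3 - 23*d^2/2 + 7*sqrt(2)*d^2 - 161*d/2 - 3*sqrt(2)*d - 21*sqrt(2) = (d + 7)*(d - 6*sqrt(2))*(sqrt(2)*d + 1/2)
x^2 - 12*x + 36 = (x - 6)^2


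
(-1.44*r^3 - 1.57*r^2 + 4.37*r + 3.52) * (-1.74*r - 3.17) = 2.5056*r^4 + 7.2966*r^3 - 2.6269*r^2 - 19.9777*r - 11.1584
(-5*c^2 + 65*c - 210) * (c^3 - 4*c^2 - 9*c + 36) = -5*c^5 + 85*c^4 - 425*c^3 + 75*c^2 + 4230*c - 7560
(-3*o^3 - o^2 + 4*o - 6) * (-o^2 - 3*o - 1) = 3*o^5 + 10*o^4 + 2*o^3 - 5*o^2 + 14*o + 6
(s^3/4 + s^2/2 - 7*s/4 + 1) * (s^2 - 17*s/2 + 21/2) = s^5/4 - 13*s^4/8 - 27*s^3/8 + 169*s^2/8 - 215*s/8 + 21/2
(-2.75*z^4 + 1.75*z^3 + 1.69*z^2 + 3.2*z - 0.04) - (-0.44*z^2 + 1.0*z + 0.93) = -2.75*z^4 + 1.75*z^3 + 2.13*z^2 + 2.2*z - 0.97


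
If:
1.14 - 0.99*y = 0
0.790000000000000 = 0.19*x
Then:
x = 4.16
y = 1.15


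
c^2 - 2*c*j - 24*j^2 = (c - 6*j)*(c + 4*j)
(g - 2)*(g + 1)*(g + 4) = g^3 + 3*g^2 - 6*g - 8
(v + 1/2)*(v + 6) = v^2 + 13*v/2 + 3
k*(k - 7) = k^2 - 7*k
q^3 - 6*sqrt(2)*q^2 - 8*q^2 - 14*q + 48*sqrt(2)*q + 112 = (q - 8)*(q - 7*sqrt(2))*(q + sqrt(2))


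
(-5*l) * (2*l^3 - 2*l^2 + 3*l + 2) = -10*l^4 + 10*l^3 - 15*l^2 - 10*l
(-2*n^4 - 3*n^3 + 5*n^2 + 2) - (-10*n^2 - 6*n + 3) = -2*n^4 - 3*n^3 + 15*n^2 + 6*n - 1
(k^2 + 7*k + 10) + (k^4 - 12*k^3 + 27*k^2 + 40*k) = k^4 - 12*k^3 + 28*k^2 + 47*k + 10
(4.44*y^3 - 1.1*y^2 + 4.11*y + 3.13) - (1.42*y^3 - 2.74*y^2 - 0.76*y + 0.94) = 3.02*y^3 + 1.64*y^2 + 4.87*y + 2.19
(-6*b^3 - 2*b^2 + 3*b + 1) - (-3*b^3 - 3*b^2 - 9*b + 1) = -3*b^3 + b^2 + 12*b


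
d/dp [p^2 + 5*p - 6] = 2*p + 5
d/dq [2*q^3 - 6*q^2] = 6*q*(q - 2)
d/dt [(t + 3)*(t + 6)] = 2*t + 9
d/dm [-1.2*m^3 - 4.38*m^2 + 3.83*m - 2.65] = -3.6*m^2 - 8.76*m + 3.83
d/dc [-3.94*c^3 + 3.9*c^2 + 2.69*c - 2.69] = -11.82*c^2 + 7.8*c + 2.69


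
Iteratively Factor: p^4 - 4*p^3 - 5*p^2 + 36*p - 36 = (p + 3)*(p^3 - 7*p^2 + 16*p - 12) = (p - 2)*(p + 3)*(p^2 - 5*p + 6) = (p - 2)^2*(p + 3)*(p - 3)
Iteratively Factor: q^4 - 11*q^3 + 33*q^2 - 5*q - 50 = (q - 2)*(q^3 - 9*q^2 + 15*q + 25) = (q - 5)*(q - 2)*(q^2 - 4*q - 5) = (q - 5)^2*(q - 2)*(q + 1)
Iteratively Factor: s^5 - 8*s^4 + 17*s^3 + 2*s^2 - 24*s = (s - 3)*(s^4 - 5*s^3 + 2*s^2 + 8*s) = (s - 3)*(s - 2)*(s^3 - 3*s^2 - 4*s) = s*(s - 3)*(s - 2)*(s^2 - 3*s - 4) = s*(s - 4)*(s - 3)*(s - 2)*(s + 1)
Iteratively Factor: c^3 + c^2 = (c + 1)*(c^2) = c*(c + 1)*(c)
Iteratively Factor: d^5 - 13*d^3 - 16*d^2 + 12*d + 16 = (d + 2)*(d^4 - 2*d^3 - 9*d^2 + 2*d + 8) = (d + 2)^2*(d^3 - 4*d^2 - d + 4) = (d - 4)*(d + 2)^2*(d^2 - 1) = (d - 4)*(d - 1)*(d + 2)^2*(d + 1)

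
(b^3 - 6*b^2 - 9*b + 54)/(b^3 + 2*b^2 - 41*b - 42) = (b^2 - 9)/(b^2 + 8*b + 7)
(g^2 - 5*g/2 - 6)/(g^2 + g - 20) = (g + 3/2)/(g + 5)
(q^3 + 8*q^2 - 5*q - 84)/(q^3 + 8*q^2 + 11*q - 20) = (q^2 + 4*q - 21)/(q^2 + 4*q - 5)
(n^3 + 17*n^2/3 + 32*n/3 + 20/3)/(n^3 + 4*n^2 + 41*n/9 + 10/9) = 3*(n + 2)/(3*n + 1)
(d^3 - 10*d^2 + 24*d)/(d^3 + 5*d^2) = (d^2 - 10*d + 24)/(d*(d + 5))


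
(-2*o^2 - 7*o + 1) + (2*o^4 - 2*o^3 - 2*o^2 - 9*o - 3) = 2*o^4 - 2*o^3 - 4*o^2 - 16*o - 2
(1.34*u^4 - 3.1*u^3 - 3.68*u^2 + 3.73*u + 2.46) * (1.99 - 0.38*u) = -0.5092*u^5 + 3.8446*u^4 - 4.7706*u^3 - 8.7406*u^2 + 6.4879*u + 4.8954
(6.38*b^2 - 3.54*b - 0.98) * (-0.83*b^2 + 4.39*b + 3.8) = -5.2954*b^4 + 30.9464*b^3 + 9.5168*b^2 - 17.7542*b - 3.724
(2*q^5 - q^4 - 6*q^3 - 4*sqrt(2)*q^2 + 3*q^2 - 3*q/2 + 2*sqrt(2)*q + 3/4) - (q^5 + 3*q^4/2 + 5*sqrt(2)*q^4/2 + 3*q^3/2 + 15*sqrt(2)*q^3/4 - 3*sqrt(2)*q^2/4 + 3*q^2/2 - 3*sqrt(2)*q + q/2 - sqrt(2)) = q^5 - 5*sqrt(2)*q^4/2 - 5*q^4/2 - 15*q^3/2 - 15*sqrt(2)*q^3/4 - 13*sqrt(2)*q^2/4 + 3*q^2/2 - 2*q + 5*sqrt(2)*q + 3/4 + sqrt(2)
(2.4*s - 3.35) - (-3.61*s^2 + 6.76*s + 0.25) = 3.61*s^2 - 4.36*s - 3.6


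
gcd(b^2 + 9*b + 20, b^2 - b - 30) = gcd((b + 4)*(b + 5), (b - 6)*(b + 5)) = b + 5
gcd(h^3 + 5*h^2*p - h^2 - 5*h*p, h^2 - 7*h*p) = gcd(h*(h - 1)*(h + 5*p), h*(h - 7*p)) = h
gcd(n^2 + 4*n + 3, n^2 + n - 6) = n + 3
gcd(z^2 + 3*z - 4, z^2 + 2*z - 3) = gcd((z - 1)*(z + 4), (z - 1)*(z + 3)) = z - 1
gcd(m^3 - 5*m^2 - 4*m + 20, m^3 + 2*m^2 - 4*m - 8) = m^2 - 4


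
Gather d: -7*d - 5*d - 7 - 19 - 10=-12*d - 36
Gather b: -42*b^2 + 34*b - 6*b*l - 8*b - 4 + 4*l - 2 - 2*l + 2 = -42*b^2 + b*(26 - 6*l) + 2*l - 4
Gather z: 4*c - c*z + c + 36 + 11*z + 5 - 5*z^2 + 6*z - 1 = 5*c - 5*z^2 + z*(17 - c) + 40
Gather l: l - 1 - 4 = l - 5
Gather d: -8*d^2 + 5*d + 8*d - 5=-8*d^2 + 13*d - 5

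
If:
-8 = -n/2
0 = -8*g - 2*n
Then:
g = -4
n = 16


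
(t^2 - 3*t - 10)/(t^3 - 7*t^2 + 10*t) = (t + 2)/(t*(t - 2))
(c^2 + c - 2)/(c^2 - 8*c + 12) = (c^2 + c - 2)/(c^2 - 8*c + 12)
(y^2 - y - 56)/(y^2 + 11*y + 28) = (y - 8)/(y + 4)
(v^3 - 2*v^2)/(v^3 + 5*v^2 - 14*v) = v/(v + 7)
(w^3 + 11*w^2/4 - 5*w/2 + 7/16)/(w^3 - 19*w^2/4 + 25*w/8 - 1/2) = (w + 7/2)/(w - 4)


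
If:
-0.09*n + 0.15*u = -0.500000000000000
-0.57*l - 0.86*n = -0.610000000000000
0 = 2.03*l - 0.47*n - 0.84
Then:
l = 0.50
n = 0.38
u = -3.11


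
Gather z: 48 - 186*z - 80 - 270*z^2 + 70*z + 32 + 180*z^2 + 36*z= -90*z^2 - 80*z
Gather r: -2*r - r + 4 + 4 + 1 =9 - 3*r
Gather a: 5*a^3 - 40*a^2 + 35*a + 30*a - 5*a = 5*a^3 - 40*a^2 + 60*a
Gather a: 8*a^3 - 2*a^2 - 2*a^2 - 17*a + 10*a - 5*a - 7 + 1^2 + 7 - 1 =8*a^3 - 4*a^2 - 12*a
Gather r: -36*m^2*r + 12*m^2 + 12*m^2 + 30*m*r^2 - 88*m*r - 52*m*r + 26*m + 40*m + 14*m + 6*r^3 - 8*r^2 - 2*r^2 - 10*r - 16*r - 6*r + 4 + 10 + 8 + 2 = 24*m^2 + 80*m + 6*r^3 + r^2*(30*m - 10) + r*(-36*m^2 - 140*m - 32) + 24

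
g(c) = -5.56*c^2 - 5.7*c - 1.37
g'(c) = -11.12*c - 5.7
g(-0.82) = -0.43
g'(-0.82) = 3.42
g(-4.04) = -69.09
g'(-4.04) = 39.22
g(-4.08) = -70.67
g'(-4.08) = 39.67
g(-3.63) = -53.94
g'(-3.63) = 34.67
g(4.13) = -119.75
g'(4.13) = -51.63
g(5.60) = -207.65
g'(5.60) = -67.97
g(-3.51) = -49.86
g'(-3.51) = 33.33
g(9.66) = -575.27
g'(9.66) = -113.12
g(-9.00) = -400.43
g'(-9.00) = 94.38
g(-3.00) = -34.31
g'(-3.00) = 27.66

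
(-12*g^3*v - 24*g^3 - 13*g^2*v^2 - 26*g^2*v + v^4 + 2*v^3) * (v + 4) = -12*g^3*v^2 - 72*g^3*v - 96*g^3 - 13*g^2*v^3 - 78*g^2*v^2 - 104*g^2*v + v^5 + 6*v^4 + 8*v^3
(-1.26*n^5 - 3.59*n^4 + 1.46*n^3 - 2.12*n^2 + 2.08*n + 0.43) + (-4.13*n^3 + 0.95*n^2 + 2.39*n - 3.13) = -1.26*n^5 - 3.59*n^4 - 2.67*n^3 - 1.17*n^2 + 4.47*n - 2.7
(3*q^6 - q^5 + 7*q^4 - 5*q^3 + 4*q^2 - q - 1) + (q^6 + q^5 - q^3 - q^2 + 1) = 4*q^6 + 7*q^4 - 6*q^3 + 3*q^2 - q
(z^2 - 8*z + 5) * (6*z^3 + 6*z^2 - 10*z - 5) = 6*z^5 - 42*z^4 - 28*z^3 + 105*z^2 - 10*z - 25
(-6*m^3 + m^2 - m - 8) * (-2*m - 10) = 12*m^4 + 58*m^3 - 8*m^2 + 26*m + 80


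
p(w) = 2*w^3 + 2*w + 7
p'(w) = 6*w^2 + 2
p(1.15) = 12.34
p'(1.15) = 9.94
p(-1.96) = -11.98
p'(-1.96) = 25.05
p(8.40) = 1209.21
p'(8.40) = 425.36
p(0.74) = 9.29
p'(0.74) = 5.29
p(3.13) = 74.59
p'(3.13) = 60.78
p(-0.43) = 5.98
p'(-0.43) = 3.11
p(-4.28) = -158.37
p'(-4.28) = 111.91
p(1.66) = 19.47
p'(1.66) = 18.53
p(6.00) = 451.00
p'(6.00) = 218.00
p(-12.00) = -3473.00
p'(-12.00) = 866.00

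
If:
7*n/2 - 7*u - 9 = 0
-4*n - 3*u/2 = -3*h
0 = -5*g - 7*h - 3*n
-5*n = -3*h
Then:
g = 792/35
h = -90/7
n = -54/7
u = -36/7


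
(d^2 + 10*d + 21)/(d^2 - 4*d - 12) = (d^2 + 10*d + 21)/(d^2 - 4*d - 12)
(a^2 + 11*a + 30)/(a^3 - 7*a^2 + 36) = (a^2 + 11*a + 30)/(a^3 - 7*a^2 + 36)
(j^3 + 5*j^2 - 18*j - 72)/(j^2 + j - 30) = (j^2 - j - 12)/(j - 5)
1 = 1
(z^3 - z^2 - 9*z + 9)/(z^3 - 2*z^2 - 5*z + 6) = (z + 3)/(z + 2)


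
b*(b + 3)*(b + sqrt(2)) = b^3 + sqrt(2)*b^2 + 3*b^2 + 3*sqrt(2)*b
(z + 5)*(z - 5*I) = z^2 + 5*z - 5*I*z - 25*I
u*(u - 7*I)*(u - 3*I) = u^3 - 10*I*u^2 - 21*u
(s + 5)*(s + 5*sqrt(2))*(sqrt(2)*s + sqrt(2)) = sqrt(2)*s^3 + 6*sqrt(2)*s^2 + 10*s^2 + 5*sqrt(2)*s + 60*s + 50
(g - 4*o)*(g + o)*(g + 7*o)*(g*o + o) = g^4*o + 4*g^3*o^2 + g^3*o - 25*g^2*o^3 + 4*g^2*o^2 - 28*g*o^4 - 25*g*o^3 - 28*o^4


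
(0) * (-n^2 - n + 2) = 0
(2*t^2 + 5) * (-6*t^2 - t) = -12*t^4 - 2*t^3 - 30*t^2 - 5*t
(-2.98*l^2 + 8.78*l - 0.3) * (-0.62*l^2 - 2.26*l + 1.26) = 1.8476*l^4 + 1.2912*l^3 - 23.4116*l^2 + 11.7408*l - 0.378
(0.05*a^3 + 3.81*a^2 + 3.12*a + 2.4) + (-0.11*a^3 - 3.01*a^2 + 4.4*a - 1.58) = -0.06*a^3 + 0.8*a^2 + 7.52*a + 0.82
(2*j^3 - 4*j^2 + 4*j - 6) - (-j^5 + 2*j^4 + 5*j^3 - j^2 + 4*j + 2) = j^5 - 2*j^4 - 3*j^3 - 3*j^2 - 8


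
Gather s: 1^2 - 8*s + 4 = 5 - 8*s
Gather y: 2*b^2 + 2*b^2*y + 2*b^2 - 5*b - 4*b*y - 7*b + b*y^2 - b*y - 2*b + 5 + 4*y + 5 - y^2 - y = 4*b^2 - 14*b + y^2*(b - 1) + y*(2*b^2 - 5*b + 3) + 10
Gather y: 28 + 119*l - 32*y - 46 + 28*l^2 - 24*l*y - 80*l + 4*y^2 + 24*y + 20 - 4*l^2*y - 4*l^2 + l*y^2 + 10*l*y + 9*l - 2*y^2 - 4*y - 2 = 24*l^2 + 48*l + y^2*(l + 2) + y*(-4*l^2 - 14*l - 12)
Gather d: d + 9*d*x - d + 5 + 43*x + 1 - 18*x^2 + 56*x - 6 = 9*d*x - 18*x^2 + 99*x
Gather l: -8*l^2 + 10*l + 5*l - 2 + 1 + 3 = -8*l^2 + 15*l + 2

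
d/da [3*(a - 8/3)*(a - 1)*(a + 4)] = 9*a^2 + 2*a - 36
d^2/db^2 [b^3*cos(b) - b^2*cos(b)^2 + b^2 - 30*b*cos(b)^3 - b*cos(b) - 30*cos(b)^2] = -b^3*cos(b) - 6*b^2*sin(b) + 2*b^2*cos(2*b) + 4*b*sin(2*b) + 59*b*cos(b)/2 + 135*b*cos(3*b)/2 + 47*sin(b) + 45*sin(3*b) + 59*cos(2*b) + 1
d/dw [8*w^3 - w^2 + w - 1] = 24*w^2 - 2*w + 1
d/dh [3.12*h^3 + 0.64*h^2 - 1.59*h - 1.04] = 9.36*h^2 + 1.28*h - 1.59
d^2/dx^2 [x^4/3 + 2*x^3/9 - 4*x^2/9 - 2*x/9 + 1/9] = 4*x^2 + 4*x/3 - 8/9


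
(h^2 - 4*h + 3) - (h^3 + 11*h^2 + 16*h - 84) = -h^3 - 10*h^2 - 20*h + 87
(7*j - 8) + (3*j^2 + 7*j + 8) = 3*j^2 + 14*j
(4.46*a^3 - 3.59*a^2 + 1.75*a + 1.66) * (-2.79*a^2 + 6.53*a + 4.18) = -12.4434*a^5 + 39.1399*a^4 - 9.6824*a^3 - 8.2101*a^2 + 18.1548*a + 6.9388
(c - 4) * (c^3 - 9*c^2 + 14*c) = c^4 - 13*c^3 + 50*c^2 - 56*c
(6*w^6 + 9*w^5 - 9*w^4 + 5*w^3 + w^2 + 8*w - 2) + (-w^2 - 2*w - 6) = 6*w^6 + 9*w^5 - 9*w^4 + 5*w^3 + 6*w - 8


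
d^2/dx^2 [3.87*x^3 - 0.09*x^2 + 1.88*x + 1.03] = 23.22*x - 0.18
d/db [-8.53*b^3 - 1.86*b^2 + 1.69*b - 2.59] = -25.59*b^2 - 3.72*b + 1.69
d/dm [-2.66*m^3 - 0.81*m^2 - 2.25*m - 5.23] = -7.98*m^2 - 1.62*m - 2.25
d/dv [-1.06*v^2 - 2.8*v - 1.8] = -2.12*v - 2.8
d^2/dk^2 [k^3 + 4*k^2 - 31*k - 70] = 6*k + 8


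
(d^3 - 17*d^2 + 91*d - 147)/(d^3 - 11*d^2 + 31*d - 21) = (d - 7)/(d - 1)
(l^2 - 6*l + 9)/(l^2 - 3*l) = (l - 3)/l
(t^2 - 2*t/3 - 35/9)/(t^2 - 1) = (9*t^2 - 6*t - 35)/(9*(t^2 - 1))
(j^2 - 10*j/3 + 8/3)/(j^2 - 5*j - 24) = (-3*j^2 + 10*j - 8)/(3*(-j^2 + 5*j + 24))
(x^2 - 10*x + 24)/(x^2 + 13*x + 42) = (x^2 - 10*x + 24)/(x^2 + 13*x + 42)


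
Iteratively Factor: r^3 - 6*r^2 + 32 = (r + 2)*(r^2 - 8*r + 16) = (r - 4)*(r + 2)*(r - 4)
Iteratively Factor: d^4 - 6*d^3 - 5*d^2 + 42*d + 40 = (d - 5)*(d^3 - d^2 - 10*d - 8) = (d - 5)*(d + 2)*(d^2 - 3*d - 4) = (d - 5)*(d - 4)*(d + 2)*(d + 1)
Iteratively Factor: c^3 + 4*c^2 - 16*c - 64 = (c + 4)*(c^2 - 16) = (c - 4)*(c + 4)*(c + 4)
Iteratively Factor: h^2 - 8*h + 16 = (h - 4)*(h - 4)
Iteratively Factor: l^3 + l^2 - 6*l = (l + 3)*(l^2 - 2*l) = (l - 2)*(l + 3)*(l)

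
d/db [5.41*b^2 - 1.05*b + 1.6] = 10.82*b - 1.05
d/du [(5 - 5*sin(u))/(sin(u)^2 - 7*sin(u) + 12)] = 5*(sin(u)^2 - 2*sin(u) - 5)*cos(u)/(sin(u)^2 - 7*sin(u) + 12)^2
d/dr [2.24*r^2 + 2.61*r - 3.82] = 4.48*r + 2.61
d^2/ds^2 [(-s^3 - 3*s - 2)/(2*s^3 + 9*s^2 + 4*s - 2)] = 2*(18*s^6 - 12*s^5 - 234*s^4 - 541*s^3 - 582*s^2 - 414*s - 92)/(8*s^9 + 108*s^8 + 534*s^7 + 1137*s^6 + 852*s^5 - 150*s^4 - 344*s^3 + 12*s^2 + 48*s - 8)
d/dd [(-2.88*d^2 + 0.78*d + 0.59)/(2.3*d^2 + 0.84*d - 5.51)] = (-4.2132*d^2 + 29.0236*d - 4.7934)/(5.29*d^4 + 3.864*d^3 - 24.6404*d^2 - 9.2568*d + 30.3601)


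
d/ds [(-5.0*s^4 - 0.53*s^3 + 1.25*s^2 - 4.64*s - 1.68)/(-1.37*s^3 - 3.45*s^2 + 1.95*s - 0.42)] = (6.85*s^6 + 34.5*s^5 - 25.709*s^4 - 6.3806*s^3 - 19.8075*s^2 - 12.642*s + 5.2248)/(1.8769*s^6 + 9.453*s^5 + 6.5595*s^4 - 12.3042*s^3 + 6.7005*s^2 - 1.638*s + 0.1764)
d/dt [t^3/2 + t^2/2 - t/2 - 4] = 3*t^2/2 + t - 1/2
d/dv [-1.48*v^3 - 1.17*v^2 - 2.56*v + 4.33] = -4.44*v^2 - 2.34*v - 2.56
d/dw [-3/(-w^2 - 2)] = -6*w/(w^2 + 2)^2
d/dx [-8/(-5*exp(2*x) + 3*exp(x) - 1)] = (24 - 80*exp(x))*exp(x)/(5*exp(2*x) - 3*exp(x) + 1)^2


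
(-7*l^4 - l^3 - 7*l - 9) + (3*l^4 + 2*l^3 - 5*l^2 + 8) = -4*l^4 + l^3 - 5*l^2 - 7*l - 1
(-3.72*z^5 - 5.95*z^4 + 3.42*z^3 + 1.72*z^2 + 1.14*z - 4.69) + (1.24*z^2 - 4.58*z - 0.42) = -3.72*z^5 - 5.95*z^4 + 3.42*z^3 + 2.96*z^2 - 3.44*z - 5.11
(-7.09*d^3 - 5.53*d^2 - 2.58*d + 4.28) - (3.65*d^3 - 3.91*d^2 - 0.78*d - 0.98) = -10.74*d^3 - 1.62*d^2 - 1.8*d + 5.26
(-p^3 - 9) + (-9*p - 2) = -p^3 - 9*p - 11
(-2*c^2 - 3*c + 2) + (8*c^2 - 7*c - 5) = 6*c^2 - 10*c - 3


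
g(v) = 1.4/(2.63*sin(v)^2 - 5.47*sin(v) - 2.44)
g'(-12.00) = 0.15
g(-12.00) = -0.30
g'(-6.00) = 0.38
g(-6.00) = -0.37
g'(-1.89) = -0.18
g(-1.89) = 0.27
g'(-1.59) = -0.01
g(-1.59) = 0.25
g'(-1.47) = 0.05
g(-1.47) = 0.25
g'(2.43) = -0.09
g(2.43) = -0.29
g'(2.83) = -0.34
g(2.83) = -0.36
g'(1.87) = -0.01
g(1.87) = -0.27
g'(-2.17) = -0.52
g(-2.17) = 0.36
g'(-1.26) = 0.17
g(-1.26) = 0.27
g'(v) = 1.4*(-5.26*sin(v)*cos(v) + 5.47*cos(v))/(2.63*sin(v)^2 - 5.47*sin(v) - 2.44)^2 = (7.658 - 7.364*sin(v))*cos(v)/(-2.63*sin(v)^2 + 5.47*sin(v) + 2.44)^2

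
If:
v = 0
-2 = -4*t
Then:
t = 1/2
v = 0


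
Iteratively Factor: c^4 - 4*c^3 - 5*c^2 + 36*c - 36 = (c - 3)*(c^3 - c^2 - 8*c + 12) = (c - 3)*(c - 2)*(c^2 + c - 6) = (c - 3)*(c - 2)^2*(c + 3)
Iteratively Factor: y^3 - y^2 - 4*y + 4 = (y - 1)*(y^2 - 4) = (y - 1)*(y + 2)*(y - 2)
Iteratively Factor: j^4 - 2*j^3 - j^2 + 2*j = (j - 1)*(j^3 - j^2 - 2*j) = j*(j - 1)*(j^2 - j - 2) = j*(j - 1)*(j + 1)*(j - 2)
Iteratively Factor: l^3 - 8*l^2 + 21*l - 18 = (l - 3)*(l^2 - 5*l + 6) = (l - 3)*(l - 2)*(l - 3)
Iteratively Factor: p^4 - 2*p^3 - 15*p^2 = (p)*(p^3 - 2*p^2 - 15*p) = p^2*(p^2 - 2*p - 15) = p^2*(p + 3)*(p - 5)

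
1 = 1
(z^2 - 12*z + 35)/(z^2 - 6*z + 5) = (z - 7)/(z - 1)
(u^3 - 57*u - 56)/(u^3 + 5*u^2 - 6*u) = (u^3 - 57*u - 56)/(u*(u^2 + 5*u - 6))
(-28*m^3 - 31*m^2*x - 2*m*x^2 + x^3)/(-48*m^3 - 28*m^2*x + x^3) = (-7*m^2 - 6*m*x + x^2)/(-12*m^2 - 4*m*x + x^2)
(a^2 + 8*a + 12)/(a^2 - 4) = (a + 6)/(a - 2)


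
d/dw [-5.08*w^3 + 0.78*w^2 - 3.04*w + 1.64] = -15.24*w^2 + 1.56*w - 3.04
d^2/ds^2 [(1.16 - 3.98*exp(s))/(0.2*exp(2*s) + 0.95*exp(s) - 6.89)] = (-0.1592*exp(4*s) + 0.941800000000001*exp(3*s) - 32.24544*exp(2*s) - 18.61027*exp(s) - 181.346178)*exp(s)/(0.008*exp(6*s) + 0.114*exp(5*s) - 0.2853*exp(4*s) - 6.997225*exp(3*s) + 9.828585*exp(2*s) + 135.295485*exp(s) - 327.082769)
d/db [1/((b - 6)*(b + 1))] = (5 - 2*b)/(b^4 - 10*b^3 + 13*b^2 + 60*b + 36)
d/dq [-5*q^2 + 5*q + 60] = 5 - 10*q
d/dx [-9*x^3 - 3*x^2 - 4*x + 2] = -27*x^2 - 6*x - 4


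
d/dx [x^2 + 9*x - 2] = 2*x + 9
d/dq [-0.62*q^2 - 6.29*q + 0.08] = -1.24*q - 6.29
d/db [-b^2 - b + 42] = -2*b - 1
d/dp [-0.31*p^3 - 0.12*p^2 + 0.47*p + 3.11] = -0.93*p^2 - 0.24*p + 0.47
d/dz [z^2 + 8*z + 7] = 2*z + 8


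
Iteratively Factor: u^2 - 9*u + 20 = (u - 4)*(u - 5)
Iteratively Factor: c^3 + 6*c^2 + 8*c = (c + 2)*(c^2 + 4*c) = (c + 2)*(c + 4)*(c)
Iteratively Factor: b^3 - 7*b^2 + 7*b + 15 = (b + 1)*(b^2 - 8*b + 15) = (b - 3)*(b + 1)*(b - 5)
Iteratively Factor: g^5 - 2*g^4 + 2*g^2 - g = (g)*(g^4 - 2*g^3 + 2*g - 1) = g*(g - 1)*(g^3 - g^2 - g + 1) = g*(g - 1)*(g + 1)*(g^2 - 2*g + 1) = g*(g - 1)^2*(g + 1)*(g - 1)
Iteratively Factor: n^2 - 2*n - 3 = (n + 1)*(n - 3)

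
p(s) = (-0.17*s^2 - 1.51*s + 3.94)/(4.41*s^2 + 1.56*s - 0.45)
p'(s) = (-8.82*s - 1.56)*(-0.17*s^2 - 1.51*s + 3.94)/(4.41*s^2 + 1.56*s - 0.45)^2 + (-0.34*s - 1.51)/(4.41*s^2 + 1.56*s - 0.45) = (6.3939*s^2 - 34.5978*s - 5.4669)/(19.4481*s^4 + 13.7592*s^3 - 1.5354*s^2 - 1.404*s + 0.2025)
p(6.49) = -0.07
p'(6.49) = 0.00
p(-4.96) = 0.07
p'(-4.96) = 0.03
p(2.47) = -0.03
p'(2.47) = -0.06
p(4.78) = -0.07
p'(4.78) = -0.00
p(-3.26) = 0.17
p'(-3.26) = 0.10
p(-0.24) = -7.53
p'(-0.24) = 9.85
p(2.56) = -0.03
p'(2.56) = -0.05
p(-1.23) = 1.29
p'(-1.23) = 2.53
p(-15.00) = -0.01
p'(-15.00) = 0.00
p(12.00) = -0.06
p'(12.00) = 0.00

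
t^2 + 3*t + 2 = (t + 1)*(t + 2)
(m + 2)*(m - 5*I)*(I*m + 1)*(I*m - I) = -m^4 - m^3 + 6*I*m^3 + 7*m^2 + 6*I*m^2 + 5*m - 12*I*m - 10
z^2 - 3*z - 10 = (z - 5)*(z + 2)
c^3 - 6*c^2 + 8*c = c*(c - 4)*(c - 2)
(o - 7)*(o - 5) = o^2 - 12*o + 35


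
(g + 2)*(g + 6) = g^2 + 8*g + 12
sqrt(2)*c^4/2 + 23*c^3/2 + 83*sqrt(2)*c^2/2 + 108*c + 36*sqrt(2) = (c/2 + sqrt(2))*(c + 3*sqrt(2))*(c + 6*sqrt(2))*(sqrt(2)*c + 1)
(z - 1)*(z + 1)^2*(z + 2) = z^4 + 3*z^3 + z^2 - 3*z - 2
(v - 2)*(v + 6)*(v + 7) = v^3 + 11*v^2 + 16*v - 84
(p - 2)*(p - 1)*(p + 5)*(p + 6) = p^4 + 8*p^3 - p^2 - 68*p + 60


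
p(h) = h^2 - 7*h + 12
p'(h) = 2*h - 7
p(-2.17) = 31.90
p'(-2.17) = -11.34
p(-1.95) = 29.45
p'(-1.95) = -10.90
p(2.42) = 0.92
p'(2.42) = -2.16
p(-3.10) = 43.31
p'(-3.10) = -13.20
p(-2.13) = 31.45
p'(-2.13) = -11.26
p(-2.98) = 41.74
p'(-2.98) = -12.96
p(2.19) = 1.47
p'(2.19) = -2.62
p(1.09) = 5.56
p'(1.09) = -4.82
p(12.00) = 72.00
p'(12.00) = 17.00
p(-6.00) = 90.00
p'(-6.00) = -19.00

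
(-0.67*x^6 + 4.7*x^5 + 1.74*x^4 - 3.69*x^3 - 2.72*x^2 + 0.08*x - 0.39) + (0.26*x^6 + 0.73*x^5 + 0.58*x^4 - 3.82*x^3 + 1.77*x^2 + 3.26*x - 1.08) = -0.41*x^6 + 5.43*x^5 + 2.32*x^4 - 7.51*x^3 - 0.95*x^2 + 3.34*x - 1.47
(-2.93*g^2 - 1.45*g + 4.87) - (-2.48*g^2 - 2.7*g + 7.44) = -0.45*g^2 + 1.25*g - 2.57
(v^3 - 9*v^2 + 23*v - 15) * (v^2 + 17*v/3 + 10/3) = v^5 - 10*v^4/3 - 74*v^3/3 + 256*v^2/3 - 25*v/3 - 50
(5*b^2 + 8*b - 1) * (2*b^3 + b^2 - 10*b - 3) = 10*b^5 + 21*b^4 - 44*b^3 - 96*b^2 - 14*b + 3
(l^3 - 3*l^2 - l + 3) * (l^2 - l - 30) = l^5 - 4*l^4 - 28*l^3 + 94*l^2 + 27*l - 90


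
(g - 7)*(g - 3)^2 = g^3 - 13*g^2 + 51*g - 63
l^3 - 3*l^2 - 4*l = l*(l - 4)*(l + 1)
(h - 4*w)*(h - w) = h^2 - 5*h*w + 4*w^2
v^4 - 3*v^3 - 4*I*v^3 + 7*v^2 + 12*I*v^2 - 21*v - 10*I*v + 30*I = (v - 3)*(v - 5*I)*(v - I)*(v + 2*I)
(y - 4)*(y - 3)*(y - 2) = y^3 - 9*y^2 + 26*y - 24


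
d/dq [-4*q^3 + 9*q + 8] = 9 - 12*q^2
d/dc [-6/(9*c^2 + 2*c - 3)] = 12*(9*c + 1)/(9*c^2 + 2*c - 3)^2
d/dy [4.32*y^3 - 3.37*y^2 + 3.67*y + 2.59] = 12.96*y^2 - 6.74*y + 3.67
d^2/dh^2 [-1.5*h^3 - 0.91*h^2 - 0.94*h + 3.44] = -9.0*h - 1.82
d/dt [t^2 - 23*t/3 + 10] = 2*t - 23/3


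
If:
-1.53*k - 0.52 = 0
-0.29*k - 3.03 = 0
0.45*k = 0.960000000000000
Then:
No Solution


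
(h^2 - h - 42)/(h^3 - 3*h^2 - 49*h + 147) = (h + 6)/(h^2 + 4*h - 21)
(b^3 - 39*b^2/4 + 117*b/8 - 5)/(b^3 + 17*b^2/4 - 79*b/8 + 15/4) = (b - 8)/(b + 6)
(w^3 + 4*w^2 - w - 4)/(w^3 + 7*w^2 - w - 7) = (w + 4)/(w + 7)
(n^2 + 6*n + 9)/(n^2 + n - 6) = (n + 3)/(n - 2)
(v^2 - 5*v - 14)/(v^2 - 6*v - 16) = (v - 7)/(v - 8)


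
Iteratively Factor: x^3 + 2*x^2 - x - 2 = (x + 1)*(x^2 + x - 2) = (x - 1)*(x + 1)*(x + 2)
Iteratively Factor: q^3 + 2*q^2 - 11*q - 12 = (q - 3)*(q^2 + 5*q + 4) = (q - 3)*(q + 4)*(q + 1)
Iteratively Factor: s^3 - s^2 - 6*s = (s)*(s^2 - s - 6) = s*(s + 2)*(s - 3)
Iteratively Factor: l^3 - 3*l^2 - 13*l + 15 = (l - 1)*(l^2 - 2*l - 15) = (l - 5)*(l - 1)*(l + 3)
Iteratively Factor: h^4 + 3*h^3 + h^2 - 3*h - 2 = (h + 1)*(h^3 + 2*h^2 - h - 2) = (h + 1)*(h + 2)*(h^2 - 1) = (h - 1)*(h + 1)*(h + 2)*(h + 1)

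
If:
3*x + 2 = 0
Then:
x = -2/3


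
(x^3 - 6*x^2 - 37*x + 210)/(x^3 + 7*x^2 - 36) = (x^2 - 12*x + 35)/(x^2 + x - 6)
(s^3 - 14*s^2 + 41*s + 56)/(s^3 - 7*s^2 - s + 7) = (s - 8)/(s - 1)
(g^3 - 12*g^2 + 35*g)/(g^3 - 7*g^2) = (g - 5)/g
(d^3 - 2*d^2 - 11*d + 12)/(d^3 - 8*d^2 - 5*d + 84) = (d - 1)/(d - 7)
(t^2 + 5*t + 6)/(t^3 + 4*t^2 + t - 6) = 1/(t - 1)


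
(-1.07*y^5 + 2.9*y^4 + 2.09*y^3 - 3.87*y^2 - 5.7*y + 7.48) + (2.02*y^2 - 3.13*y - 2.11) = -1.07*y^5 + 2.9*y^4 + 2.09*y^3 - 1.85*y^2 - 8.83*y + 5.37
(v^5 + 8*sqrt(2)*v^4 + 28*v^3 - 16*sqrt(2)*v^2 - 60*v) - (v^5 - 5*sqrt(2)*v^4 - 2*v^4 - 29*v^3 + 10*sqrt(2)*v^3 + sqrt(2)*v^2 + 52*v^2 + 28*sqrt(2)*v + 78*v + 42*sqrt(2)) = 2*v^4 + 13*sqrt(2)*v^4 - 10*sqrt(2)*v^3 + 57*v^3 - 52*v^2 - 17*sqrt(2)*v^2 - 138*v - 28*sqrt(2)*v - 42*sqrt(2)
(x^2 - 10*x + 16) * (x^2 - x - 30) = x^4 - 11*x^3 - 4*x^2 + 284*x - 480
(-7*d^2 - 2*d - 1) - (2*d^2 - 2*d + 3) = -9*d^2 - 4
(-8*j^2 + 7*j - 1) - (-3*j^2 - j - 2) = -5*j^2 + 8*j + 1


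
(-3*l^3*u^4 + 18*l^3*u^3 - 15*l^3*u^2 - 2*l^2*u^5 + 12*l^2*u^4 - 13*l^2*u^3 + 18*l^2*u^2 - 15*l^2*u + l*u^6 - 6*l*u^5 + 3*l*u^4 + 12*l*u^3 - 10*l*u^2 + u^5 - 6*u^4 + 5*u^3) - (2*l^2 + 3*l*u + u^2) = -3*l^3*u^4 + 18*l^3*u^3 - 15*l^3*u^2 - 2*l^2*u^5 + 12*l^2*u^4 - 13*l^2*u^3 + 18*l^2*u^2 - 15*l^2*u - 2*l^2 + l*u^6 - 6*l*u^5 + 3*l*u^4 + 12*l*u^3 - 10*l*u^2 - 3*l*u + u^5 - 6*u^4 + 5*u^3 - u^2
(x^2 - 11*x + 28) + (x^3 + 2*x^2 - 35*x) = x^3 + 3*x^2 - 46*x + 28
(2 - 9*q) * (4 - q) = 9*q^2 - 38*q + 8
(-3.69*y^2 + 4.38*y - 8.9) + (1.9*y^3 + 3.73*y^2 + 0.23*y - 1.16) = 1.9*y^3 + 0.04*y^2 + 4.61*y - 10.06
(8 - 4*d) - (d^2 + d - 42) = -d^2 - 5*d + 50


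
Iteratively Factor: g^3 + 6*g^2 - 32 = (g - 2)*(g^2 + 8*g + 16) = (g - 2)*(g + 4)*(g + 4)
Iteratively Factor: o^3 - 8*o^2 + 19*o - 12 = (o - 1)*(o^2 - 7*o + 12) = (o - 3)*(o - 1)*(o - 4)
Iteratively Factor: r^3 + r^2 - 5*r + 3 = (r - 1)*(r^2 + 2*r - 3) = (r - 1)*(r + 3)*(r - 1)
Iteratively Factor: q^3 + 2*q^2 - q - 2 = (q + 2)*(q^2 - 1) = (q + 1)*(q + 2)*(q - 1)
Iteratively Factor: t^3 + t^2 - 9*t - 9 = (t - 3)*(t^2 + 4*t + 3) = (t - 3)*(t + 3)*(t + 1)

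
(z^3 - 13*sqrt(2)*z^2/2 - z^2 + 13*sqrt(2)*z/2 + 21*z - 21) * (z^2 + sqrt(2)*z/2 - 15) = z^5 - 6*sqrt(2)*z^4 - z^4 - z^3/2 + 6*sqrt(2)*z^3 + z^2/2 + 108*sqrt(2)*z^2 - 315*z - 108*sqrt(2)*z + 315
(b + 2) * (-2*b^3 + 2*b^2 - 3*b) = -2*b^4 - 2*b^3 + b^2 - 6*b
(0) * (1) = 0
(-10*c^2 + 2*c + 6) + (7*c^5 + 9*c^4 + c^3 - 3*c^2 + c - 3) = 7*c^5 + 9*c^4 + c^3 - 13*c^2 + 3*c + 3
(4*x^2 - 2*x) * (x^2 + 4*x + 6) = 4*x^4 + 14*x^3 + 16*x^2 - 12*x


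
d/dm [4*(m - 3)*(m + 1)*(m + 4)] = 12*m^2 + 16*m - 44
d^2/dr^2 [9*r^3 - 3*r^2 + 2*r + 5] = 54*r - 6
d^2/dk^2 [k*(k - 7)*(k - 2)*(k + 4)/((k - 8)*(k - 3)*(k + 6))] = 8*(5*k^6 - 66*k^5 + 960*k^4 - 7564*k^3 + 29808*k^2 - 47520*k - 29376)/(k^9 - 15*k^8 - 51*k^7 + 1567*k^6 - 2178*k^5 - 51948*k^4 + 169560*k^3 + 451008*k^2 - 2612736*k + 2985984)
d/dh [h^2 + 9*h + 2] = 2*h + 9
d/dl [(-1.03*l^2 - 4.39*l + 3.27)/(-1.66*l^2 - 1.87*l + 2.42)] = (-5.3613*l^2 + 5.8712*l - 4.5089)/(2.7556*l^4 + 6.2084*l^3 - 4.5375*l^2 - 9.0508*l + 5.8564)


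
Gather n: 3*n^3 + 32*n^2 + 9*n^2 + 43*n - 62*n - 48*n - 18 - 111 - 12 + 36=3*n^3 + 41*n^2 - 67*n - 105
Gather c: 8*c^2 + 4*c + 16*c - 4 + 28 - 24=8*c^2 + 20*c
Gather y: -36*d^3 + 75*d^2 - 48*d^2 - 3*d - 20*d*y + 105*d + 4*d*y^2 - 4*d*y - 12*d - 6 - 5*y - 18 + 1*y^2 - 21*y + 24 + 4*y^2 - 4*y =-36*d^3 + 27*d^2 + 90*d + y^2*(4*d + 5) + y*(-24*d - 30)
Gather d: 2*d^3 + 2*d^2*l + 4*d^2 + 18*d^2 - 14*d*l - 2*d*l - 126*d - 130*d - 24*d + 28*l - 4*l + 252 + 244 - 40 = 2*d^3 + d^2*(2*l + 22) + d*(-16*l - 280) + 24*l + 456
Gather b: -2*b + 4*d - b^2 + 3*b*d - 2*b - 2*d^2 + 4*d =-b^2 + b*(3*d - 4) - 2*d^2 + 8*d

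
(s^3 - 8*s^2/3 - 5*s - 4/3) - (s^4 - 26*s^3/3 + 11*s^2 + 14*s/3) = -s^4 + 29*s^3/3 - 41*s^2/3 - 29*s/3 - 4/3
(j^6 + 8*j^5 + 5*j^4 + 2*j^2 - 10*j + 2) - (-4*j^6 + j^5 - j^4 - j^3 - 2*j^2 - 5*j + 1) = 5*j^6 + 7*j^5 + 6*j^4 + j^3 + 4*j^2 - 5*j + 1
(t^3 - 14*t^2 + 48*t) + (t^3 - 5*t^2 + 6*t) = 2*t^3 - 19*t^2 + 54*t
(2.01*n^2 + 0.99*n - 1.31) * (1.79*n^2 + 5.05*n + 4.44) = 3.5979*n^4 + 11.9226*n^3 + 11.579*n^2 - 2.2199*n - 5.8164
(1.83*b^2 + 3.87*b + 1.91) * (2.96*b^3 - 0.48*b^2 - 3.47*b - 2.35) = 5.4168*b^5 + 10.5768*b^4 - 2.5541*b^3 - 18.6462*b^2 - 15.7222*b - 4.4885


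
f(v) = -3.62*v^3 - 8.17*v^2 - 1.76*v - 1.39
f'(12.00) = -1761.68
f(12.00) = -7454.35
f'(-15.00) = -2200.16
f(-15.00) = 10404.26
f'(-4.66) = -161.45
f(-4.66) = 195.72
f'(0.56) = -14.32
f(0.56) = -5.57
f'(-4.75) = -169.17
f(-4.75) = 210.60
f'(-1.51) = -1.85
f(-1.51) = -4.90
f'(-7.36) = -469.78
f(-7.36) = 1012.25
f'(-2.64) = -34.31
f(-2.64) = 12.92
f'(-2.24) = -19.65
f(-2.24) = 2.25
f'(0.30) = -7.64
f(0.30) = -2.75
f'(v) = -10.86*v^2 - 16.34*v - 1.76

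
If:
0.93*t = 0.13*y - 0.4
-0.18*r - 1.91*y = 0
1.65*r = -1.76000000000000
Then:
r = -1.07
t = -0.42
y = 0.10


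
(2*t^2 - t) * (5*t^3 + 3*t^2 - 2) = 10*t^5 + t^4 - 3*t^3 - 4*t^2 + 2*t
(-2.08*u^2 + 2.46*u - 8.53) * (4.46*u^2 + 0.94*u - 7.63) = -9.2768*u^4 + 9.0164*u^3 - 19.861*u^2 - 26.788*u + 65.0839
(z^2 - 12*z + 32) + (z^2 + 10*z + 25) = 2*z^2 - 2*z + 57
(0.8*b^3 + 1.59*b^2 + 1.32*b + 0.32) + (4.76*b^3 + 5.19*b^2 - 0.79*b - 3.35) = 5.56*b^3 + 6.78*b^2 + 0.53*b - 3.03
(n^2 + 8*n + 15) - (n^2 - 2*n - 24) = 10*n + 39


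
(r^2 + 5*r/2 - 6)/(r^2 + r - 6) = (r^2 + 5*r/2 - 6)/(r^2 + r - 6)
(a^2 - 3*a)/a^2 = (a - 3)/a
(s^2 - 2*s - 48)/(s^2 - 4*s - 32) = (s + 6)/(s + 4)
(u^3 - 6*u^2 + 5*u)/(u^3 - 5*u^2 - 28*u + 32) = u*(u - 5)/(u^2 - 4*u - 32)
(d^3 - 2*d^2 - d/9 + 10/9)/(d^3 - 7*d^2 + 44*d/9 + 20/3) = (d - 1)/(d - 6)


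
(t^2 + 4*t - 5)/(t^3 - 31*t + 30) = (t + 5)/(t^2 + t - 30)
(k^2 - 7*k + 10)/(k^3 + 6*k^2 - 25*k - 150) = (k - 2)/(k^2 + 11*k + 30)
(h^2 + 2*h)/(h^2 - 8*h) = (h + 2)/(h - 8)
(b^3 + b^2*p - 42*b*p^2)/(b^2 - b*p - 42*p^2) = b*(-b^2 - b*p + 42*p^2)/(-b^2 + b*p + 42*p^2)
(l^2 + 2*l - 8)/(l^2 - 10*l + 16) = (l + 4)/(l - 8)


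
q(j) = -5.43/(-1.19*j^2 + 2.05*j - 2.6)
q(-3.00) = 0.28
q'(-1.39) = 0.48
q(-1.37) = 0.71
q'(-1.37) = 0.49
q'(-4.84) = 0.05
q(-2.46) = 0.37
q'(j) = -5.43*(2.38*j - 2.05)/(-1.19*j^2 + 2.05*j - 2.6)^2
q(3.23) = 0.65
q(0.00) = 2.09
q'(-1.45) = 0.46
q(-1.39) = 0.70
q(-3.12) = 0.26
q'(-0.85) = 0.82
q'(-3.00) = 0.13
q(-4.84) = 0.13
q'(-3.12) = 0.12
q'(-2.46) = 0.19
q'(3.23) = -0.43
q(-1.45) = 0.67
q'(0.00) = 1.65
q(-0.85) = 1.04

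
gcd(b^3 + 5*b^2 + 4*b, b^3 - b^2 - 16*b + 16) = b + 4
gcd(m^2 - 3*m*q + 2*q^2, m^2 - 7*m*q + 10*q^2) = -m + 2*q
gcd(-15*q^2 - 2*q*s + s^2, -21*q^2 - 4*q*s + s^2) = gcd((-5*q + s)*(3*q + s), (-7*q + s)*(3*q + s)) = 3*q + s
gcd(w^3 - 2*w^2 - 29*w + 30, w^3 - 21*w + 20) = w^2 + 4*w - 5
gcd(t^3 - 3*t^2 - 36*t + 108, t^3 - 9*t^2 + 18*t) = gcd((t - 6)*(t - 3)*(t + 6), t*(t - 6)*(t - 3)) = t^2 - 9*t + 18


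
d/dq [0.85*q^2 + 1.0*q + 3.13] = 1.7*q + 1.0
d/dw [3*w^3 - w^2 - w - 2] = 9*w^2 - 2*w - 1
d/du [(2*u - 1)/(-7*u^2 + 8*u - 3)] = 2*(7*u^2 - 7*u + 1)/(49*u^4 - 112*u^3 + 106*u^2 - 48*u + 9)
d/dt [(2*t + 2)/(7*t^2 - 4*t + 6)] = 2*(-7*t^2 - 14*t + 10)/(49*t^4 - 56*t^3 + 100*t^2 - 48*t + 36)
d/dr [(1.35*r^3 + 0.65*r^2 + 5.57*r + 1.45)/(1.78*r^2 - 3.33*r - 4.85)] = (2.403*r^4 - 8.991*r^3 - 31.7216*r^2 - 11.467*r - 22.186)/(3.1684*r^4 - 11.8548*r^3 - 6.1771*r^2 + 32.301*r + 23.5225)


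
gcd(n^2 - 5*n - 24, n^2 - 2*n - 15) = n + 3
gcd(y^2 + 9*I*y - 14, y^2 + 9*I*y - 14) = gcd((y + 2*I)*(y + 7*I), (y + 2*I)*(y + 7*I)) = y^2 + 9*I*y - 14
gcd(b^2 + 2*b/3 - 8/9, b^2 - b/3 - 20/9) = b + 4/3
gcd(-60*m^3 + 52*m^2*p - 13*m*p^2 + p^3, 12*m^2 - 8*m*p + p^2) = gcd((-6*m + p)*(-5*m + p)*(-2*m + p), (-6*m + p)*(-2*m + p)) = 12*m^2 - 8*m*p + p^2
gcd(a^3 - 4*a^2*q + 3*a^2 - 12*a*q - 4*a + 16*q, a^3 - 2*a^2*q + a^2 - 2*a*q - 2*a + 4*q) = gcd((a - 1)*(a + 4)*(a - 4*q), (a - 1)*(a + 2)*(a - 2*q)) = a - 1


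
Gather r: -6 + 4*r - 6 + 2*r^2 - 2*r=2*r^2 + 2*r - 12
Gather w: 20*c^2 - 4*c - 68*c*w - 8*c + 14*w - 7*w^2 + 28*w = 20*c^2 - 12*c - 7*w^2 + w*(42 - 68*c)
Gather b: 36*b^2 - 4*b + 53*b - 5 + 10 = 36*b^2 + 49*b + 5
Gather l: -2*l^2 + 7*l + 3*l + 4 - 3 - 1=-2*l^2 + 10*l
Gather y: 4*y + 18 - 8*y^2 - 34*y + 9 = -8*y^2 - 30*y + 27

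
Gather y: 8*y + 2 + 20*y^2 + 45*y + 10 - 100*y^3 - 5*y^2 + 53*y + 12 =-100*y^3 + 15*y^2 + 106*y + 24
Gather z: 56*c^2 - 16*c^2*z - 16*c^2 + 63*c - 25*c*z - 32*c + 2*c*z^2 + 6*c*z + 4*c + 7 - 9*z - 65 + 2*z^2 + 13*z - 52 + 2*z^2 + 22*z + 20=40*c^2 + 35*c + z^2*(2*c + 4) + z*(-16*c^2 - 19*c + 26) - 90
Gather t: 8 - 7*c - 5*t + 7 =-7*c - 5*t + 15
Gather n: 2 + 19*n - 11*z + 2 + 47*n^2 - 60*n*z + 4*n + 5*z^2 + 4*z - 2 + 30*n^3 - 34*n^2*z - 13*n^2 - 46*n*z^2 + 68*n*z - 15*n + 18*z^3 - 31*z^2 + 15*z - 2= 30*n^3 + n^2*(34 - 34*z) + n*(-46*z^2 + 8*z + 8) + 18*z^3 - 26*z^2 + 8*z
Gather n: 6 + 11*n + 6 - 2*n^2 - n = -2*n^2 + 10*n + 12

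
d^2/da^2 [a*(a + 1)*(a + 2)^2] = 12*a^2 + 30*a + 16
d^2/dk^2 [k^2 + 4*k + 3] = 2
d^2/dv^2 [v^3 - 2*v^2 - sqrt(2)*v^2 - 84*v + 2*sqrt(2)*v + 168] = 6*v - 4 - 2*sqrt(2)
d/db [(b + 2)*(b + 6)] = 2*b + 8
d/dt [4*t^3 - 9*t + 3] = 12*t^2 - 9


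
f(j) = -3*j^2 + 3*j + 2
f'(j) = 3 - 6*j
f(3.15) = -18.32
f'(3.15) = -15.90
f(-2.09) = -17.37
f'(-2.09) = 15.54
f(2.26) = -6.54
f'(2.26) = -10.56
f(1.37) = 0.48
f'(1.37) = -5.22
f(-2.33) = -21.28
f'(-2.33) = 16.98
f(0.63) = 2.70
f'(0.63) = -0.78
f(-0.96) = -3.64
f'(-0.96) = 8.76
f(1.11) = 1.63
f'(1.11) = -3.66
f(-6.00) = -124.00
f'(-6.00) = 39.00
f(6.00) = -88.00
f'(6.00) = -33.00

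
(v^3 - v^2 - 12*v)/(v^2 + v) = (v^2 - v - 12)/(v + 1)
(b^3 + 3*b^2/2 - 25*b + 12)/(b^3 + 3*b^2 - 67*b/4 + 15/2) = 2*(b - 4)/(2*b - 5)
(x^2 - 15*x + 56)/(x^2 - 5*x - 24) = (x - 7)/(x + 3)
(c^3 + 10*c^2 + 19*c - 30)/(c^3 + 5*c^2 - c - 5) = (c + 6)/(c + 1)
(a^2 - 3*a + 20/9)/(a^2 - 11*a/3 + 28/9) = (3*a - 5)/(3*a - 7)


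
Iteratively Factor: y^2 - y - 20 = (y + 4)*(y - 5)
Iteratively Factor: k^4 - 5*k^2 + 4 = (k + 1)*(k^3 - k^2 - 4*k + 4) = (k - 1)*(k + 1)*(k^2 - 4) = (k - 2)*(k - 1)*(k + 1)*(k + 2)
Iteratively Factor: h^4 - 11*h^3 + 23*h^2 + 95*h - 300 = (h - 4)*(h^3 - 7*h^2 - 5*h + 75) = (h - 5)*(h - 4)*(h^2 - 2*h - 15) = (h - 5)*(h - 4)*(h + 3)*(h - 5)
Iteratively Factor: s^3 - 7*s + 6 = (s - 2)*(s^2 + 2*s - 3) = (s - 2)*(s + 3)*(s - 1)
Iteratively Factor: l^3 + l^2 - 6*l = (l + 3)*(l^2 - 2*l) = l*(l + 3)*(l - 2)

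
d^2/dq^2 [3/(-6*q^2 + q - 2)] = 6*(36*q^2 - 6*q - (12*q - 1)^2 + 12)/(6*q^2 - q + 2)^3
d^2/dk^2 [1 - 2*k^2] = -4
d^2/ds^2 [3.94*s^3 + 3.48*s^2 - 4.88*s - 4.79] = 23.64*s + 6.96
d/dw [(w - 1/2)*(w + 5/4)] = 2*w + 3/4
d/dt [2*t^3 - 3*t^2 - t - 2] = 6*t^2 - 6*t - 1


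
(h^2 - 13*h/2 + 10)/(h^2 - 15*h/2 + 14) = (2*h - 5)/(2*h - 7)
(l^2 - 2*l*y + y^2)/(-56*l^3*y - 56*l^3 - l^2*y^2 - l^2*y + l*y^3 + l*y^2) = (-l^2 + 2*l*y - y^2)/(l*(56*l^2*y + 56*l^2 + l*y^2 + l*y - y^3 - y^2))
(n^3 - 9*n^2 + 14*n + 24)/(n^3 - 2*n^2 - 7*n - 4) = (n - 6)/(n + 1)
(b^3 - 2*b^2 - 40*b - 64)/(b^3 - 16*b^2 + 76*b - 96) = (b^2 + 6*b + 8)/(b^2 - 8*b + 12)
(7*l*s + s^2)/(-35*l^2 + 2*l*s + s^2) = s/(-5*l + s)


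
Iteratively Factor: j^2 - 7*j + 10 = (j - 2)*(j - 5)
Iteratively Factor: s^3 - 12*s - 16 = (s + 2)*(s^2 - 2*s - 8) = (s - 4)*(s + 2)*(s + 2)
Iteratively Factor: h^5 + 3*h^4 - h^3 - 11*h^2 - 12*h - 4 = (h + 1)*(h^4 + 2*h^3 - 3*h^2 - 8*h - 4) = (h + 1)*(h + 2)*(h^3 - 3*h - 2) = (h + 1)^2*(h + 2)*(h^2 - h - 2) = (h - 2)*(h + 1)^2*(h + 2)*(h + 1)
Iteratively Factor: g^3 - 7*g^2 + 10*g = (g - 2)*(g^2 - 5*g) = (g - 5)*(g - 2)*(g)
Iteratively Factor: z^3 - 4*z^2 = (z)*(z^2 - 4*z) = z^2*(z - 4)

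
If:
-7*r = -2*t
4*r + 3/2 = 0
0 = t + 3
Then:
No Solution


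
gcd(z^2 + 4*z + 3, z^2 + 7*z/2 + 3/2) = z + 3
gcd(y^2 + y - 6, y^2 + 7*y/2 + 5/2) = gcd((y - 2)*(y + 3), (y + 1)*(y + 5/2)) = 1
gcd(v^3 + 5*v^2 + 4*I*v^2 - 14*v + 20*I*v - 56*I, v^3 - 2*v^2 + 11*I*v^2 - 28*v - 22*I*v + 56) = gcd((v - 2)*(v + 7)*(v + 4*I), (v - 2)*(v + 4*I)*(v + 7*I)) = v^2 + v*(-2 + 4*I) - 8*I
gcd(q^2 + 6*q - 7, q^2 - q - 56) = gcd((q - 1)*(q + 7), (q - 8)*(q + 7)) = q + 7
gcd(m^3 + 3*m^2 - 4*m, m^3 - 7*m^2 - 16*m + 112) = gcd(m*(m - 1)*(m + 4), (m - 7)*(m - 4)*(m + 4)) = m + 4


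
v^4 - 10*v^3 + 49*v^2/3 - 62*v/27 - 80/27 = (v - 8)*(v - 5/3)*(v - 2/3)*(v + 1/3)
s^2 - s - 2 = (s - 2)*(s + 1)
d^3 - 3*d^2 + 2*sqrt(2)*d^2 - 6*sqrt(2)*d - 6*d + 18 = (d - 3)*(d - sqrt(2))*(d + 3*sqrt(2))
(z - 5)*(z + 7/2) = z^2 - 3*z/2 - 35/2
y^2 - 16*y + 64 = (y - 8)^2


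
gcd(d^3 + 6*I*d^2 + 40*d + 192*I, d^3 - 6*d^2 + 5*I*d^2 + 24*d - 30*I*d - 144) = d + 8*I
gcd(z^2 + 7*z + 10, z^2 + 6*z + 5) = z + 5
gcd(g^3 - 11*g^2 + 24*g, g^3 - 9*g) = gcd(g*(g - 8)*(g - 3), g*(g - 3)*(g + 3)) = g^2 - 3*g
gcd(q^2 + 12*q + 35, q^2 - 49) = q + 7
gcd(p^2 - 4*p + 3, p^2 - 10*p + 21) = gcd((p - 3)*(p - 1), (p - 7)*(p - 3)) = p - 3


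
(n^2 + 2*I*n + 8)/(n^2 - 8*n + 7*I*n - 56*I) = (n^2 + 2*I*n + 8)/(n^2 + n*(-8 + 7*I) - 56*I)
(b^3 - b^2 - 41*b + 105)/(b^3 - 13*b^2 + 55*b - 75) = (b + 7)/(b - 5)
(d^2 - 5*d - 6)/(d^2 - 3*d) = (d^2 - 5*d - 6)/(d*(d - 3))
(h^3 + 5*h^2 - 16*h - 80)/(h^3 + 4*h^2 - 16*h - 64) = (h + 5)/(h + 4)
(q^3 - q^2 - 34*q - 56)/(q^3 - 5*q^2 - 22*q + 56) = (q + 2)/(q - 2)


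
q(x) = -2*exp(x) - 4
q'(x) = -2*exp(x)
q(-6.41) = -4.00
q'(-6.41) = -0.00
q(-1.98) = -4.28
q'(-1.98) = -0.28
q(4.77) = -239.84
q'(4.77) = -235.84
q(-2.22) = -4.22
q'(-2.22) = -0.22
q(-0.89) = -4.82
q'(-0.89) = -0.82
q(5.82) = -677.94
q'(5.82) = -673.94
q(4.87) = -264.64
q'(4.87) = -260.64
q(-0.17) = -5.69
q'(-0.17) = -1.69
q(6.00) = -810.86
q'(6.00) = -806.86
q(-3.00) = -4.10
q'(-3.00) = -0.10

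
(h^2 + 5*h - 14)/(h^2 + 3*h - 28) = (h - 2)/(h - 4)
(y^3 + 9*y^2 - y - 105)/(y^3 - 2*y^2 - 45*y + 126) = (y + 5)/(y - 6)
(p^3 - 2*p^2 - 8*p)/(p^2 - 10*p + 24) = p*(p + 2)/(p - 6)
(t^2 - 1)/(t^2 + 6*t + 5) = (t - 1)/(t + 5)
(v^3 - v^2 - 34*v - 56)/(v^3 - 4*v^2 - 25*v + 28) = (v + 2)/(v - 1)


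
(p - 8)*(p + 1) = p^2 - 7*p - 8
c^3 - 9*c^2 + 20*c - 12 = (c - 6)*(c - 2)*(c - 1)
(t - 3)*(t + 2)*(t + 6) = t^3 + 5*t^2 - 12*t - 36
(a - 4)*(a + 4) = a^2 - 16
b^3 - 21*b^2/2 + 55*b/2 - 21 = (b - 7)*(b - 2)*(b - 3/2)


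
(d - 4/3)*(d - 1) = d^2 - 7*d/3 + 4/3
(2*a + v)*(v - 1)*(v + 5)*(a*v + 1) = 2*a^2*v^3 + 8*a^2*v^2 - 10*a^2*v + a*v^4 + 4*a*v^3 - 3*a*v^2 + 8*a*v - 10*a + v^3 + 4*v^2 - 5*v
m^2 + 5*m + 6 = (m + 2)*(m + 3)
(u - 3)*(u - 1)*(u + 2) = u^3 - 2*u^2 - 5*u + 6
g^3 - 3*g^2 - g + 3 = (g - 3)*(g - 1)*(g + 1)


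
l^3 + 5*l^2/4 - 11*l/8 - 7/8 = (l - 1)*(l + 1/2)*(l + 7/4)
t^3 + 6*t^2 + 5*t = t*(t + 1)*(t + 5)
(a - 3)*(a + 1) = a^2 - 2*a - 3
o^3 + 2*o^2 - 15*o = o*(o - 3)*(o + 5)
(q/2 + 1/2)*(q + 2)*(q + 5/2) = q^3/2 + 11*q^2/4 + 19*q/4 + 5/2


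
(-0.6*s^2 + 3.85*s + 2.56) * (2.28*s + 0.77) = -1.368*s^3 + 8.316*s^2 + 8.8013*s + 1.9712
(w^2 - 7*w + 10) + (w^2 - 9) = 2*w^2 - 7*w + 1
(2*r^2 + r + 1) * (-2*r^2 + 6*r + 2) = -4*r^4 + 10*r^3 + 8*r^2 + 8*r + 2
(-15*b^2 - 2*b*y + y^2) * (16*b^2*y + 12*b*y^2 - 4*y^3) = -240*b^4*y - 212*b^3*y^2 + 52*b^2*y^3 + 20*b*y^4 - 4*y^5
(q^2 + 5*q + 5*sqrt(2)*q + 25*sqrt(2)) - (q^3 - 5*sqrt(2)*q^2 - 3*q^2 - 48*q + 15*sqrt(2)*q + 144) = -q^3 + 4*q^2 + 5*sqrt(2)*q^2 - 10*sqrt(2)*q + 53*q - 144 + 25*sqrt(2)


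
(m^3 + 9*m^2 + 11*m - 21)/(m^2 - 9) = (m^2 + 6*m - 7)/(m - 3)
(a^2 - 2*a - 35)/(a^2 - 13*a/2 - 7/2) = 2*(a + 5)/(2*a + 1)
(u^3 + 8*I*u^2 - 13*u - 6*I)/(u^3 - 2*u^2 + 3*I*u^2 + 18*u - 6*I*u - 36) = (u^2 + 2*I*u - 1)/(u^2 - u*(2 + 3*I) + 6*I)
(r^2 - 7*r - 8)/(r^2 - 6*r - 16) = (r + 1)/(r + 2)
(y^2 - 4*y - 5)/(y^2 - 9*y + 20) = (y + 1)/(y - 4)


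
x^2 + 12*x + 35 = (x + 5)*(x + 7)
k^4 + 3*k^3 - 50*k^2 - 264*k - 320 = (k - 8)*(k + 2)*(k + 4)*(k + 5)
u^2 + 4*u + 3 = (u + 1)*(u + 3)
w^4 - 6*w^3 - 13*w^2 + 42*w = w*(w - 7)*(w - 2)*(w + 3)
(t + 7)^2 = t^2 + 14*t + 49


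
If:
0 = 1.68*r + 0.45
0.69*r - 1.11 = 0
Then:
No Solution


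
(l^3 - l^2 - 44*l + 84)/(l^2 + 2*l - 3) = (l^3 - l^2 - 44*l + 84)/(l^2 + 2*l - 3)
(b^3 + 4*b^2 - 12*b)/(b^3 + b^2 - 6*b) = (b + 6)/(b + 3)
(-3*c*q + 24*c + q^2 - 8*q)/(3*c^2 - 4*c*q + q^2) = (q - 8)/(-c + q)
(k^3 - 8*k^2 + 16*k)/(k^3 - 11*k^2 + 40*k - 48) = k/(k - 3)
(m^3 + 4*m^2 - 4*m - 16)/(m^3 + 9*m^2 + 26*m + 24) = (m - 2)/(m + 3)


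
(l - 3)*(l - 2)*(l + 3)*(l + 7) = l^4 + 5*l^3 - 23*l^2 - 45*l + 126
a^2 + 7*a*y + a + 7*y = (a + 1)*(a + 7*y)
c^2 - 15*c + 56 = (c - 8)*(c - 7)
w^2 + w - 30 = (w - 5)*(w + 6)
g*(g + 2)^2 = g^3 + 4*g^2 + 4*g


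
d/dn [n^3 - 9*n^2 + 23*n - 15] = 3*n^2 - 18*n + 23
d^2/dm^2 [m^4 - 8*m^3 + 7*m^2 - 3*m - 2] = 12*m^2 - 48*m + 14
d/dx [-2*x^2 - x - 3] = -4*x - 1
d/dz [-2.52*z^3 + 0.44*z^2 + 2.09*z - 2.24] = -7.56*z^2 + 0.88*z + 2.09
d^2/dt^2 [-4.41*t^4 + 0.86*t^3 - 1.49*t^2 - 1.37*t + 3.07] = -52.92*t^2 + 5.16*t - 2.98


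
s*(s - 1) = s^2 - s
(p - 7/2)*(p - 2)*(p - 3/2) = p^3 - 7*p^2 + 61*p/4 - 21/2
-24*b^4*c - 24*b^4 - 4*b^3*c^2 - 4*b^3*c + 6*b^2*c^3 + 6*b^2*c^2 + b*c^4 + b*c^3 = (-2*b + c)*(2*b + c)*(6*b + c)*(b*c + b)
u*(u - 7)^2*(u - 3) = u^4 - 17*u^3 + 91*u^2 - 147*u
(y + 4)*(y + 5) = y^2 + 9*y + 20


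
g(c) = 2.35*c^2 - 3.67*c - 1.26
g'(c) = 4.7*c - 3.67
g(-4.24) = 56.55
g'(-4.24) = -23.60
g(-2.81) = 27.61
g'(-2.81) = -16.88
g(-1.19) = 6.44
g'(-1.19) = -9.26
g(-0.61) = 1.85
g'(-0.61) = -6.54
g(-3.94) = 49.68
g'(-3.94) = -22.19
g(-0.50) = 1.16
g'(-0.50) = -6.02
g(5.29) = 45.09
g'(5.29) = 21.19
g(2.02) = 0.92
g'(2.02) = 5.82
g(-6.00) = 105.36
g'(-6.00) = -31.87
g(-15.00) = 582.54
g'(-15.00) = -74.17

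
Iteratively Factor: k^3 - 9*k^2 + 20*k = (k - 5)*(k^2 - 4*k) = k*(k - 5)*(k - 4)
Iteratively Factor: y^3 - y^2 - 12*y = (y - 4)*(y^2 + 3*y) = y*(y - 4)*(y + 3)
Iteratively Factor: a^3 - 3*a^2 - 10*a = (a - 5)*(a^2 + 2*a) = (a - 5)*(a + 2)*(a)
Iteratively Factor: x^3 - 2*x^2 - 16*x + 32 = (x - 4)*(x^2 + 2*x - 8) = (x - 4)*(x + 4)*(x - 2)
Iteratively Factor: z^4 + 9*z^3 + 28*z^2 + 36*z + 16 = (z + 1)*(z^3 + 8*z^2 + 20*z + 16) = (z + 1)*(z + 2)*(z^2 + 6*z + 8) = (z + 1)*(z + 2)^2*(z + 4)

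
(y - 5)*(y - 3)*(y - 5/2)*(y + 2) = y^4 - 17*y^3/2 + 14*y^2 + 65*y/2 - 75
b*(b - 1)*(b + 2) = b^3 + b^2 - 2*b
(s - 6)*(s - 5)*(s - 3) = s^3 - 14*s^2 + 63*s - 90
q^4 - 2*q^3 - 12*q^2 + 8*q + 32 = (q - 4)*(q - 2)*(q + 2)^2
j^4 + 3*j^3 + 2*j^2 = j^2*(j + 1)*(j + 2)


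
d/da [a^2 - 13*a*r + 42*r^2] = 2*a - 13*r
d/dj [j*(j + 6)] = 2*j + 6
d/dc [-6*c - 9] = -6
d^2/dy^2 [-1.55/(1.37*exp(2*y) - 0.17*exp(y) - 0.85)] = (1.55*(2.74*exp(y) - 0.17)*(5.48*exp(y) - 0.34)*exp(y) + (8.494*exp(y) - 0.2635)*(-1.37*exp(2*y) + 0.17*exp(y) + 0.85))*exp(y)/(-1.37*exp(2*y) + 0.17*exp(y) + 0.85)^3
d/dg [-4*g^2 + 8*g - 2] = 8 - 8*g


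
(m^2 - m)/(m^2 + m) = (m - 1)/(m + 1)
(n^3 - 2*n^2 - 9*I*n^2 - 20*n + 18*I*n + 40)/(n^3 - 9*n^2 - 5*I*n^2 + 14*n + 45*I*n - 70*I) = (n - 4*I)/(n - 7)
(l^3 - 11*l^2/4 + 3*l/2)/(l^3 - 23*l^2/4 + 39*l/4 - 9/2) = l/(l - 3)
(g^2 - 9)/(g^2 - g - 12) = (g - 3)/(g - 4)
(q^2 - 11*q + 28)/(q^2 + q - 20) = (q - 7)/(q + 5)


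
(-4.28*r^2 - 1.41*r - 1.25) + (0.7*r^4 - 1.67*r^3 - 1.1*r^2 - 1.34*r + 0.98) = 0.7*r^4 - 1.67*r^3 - 5.38*r^2 - 2.75*r - 0.27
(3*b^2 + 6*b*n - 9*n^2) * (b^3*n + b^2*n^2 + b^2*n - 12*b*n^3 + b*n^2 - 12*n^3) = 3*b^5*n + 9*b^4*n^2 + 3*b^4*n - 39*b^3*n^3 + 9*b^3*n^2 - 81*b^2*n^4 - 39*b^2*n^3 + 108*b*n^5 - 81*b*n^4 + 108*n^5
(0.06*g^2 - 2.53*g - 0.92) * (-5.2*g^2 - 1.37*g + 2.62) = -0.312*g^4 + 13.0738*g^3 + 8.4073*g^2 - 5.3682*g - 2.4104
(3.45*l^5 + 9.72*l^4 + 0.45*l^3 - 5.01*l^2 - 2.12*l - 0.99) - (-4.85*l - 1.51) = 3.45*l^5 + 9.72*l^4 + 0.45*l^3 - 5.01*l^2 + 2.73*l + 0.52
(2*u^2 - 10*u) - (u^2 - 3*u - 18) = u^2 - 7*u + 18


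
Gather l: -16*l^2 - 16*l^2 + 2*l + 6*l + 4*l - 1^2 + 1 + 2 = -32*l^2 + 12*l + 2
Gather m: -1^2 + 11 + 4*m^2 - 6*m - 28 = 4*m^2 - 6*m - 18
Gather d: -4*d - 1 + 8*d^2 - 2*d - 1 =8*d^2 - 6*d - 2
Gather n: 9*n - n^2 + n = -n^2 + 10*n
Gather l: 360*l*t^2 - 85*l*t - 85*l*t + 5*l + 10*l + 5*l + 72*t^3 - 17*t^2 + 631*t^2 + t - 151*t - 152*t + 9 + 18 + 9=l*(360*t^2 - 170*t + 20) + 72*t^3 + 614*t^2 - 302*t + 36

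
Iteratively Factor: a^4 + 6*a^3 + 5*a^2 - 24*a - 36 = (a - 2)*(a^3 + 8*a^2 + 21*a + 18) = (a - 2)*(a + 3)*(a^2 + 5*a + 6) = (a - 2)*(a + 3)^2*(a + 2)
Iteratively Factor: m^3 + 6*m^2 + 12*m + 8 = (m + 2)*(m^2 + 4*m + 4) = (m + 2)^2*(m + 2)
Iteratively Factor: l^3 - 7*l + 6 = (l - 1)*(l^2 + l - 6) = (l - 2)*(l - 1)*(l + 3)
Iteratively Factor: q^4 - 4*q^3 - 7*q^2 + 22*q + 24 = (q - 4)*(q^3 - 7*q - 6) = (q - 4)*(q + 1)*(q^2 - q - 6) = (q - 4)*(q + 1)*(q + 2)*(q - 3)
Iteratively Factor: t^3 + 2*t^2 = (t + 2)*(t^2) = t*(t + 2)*(t)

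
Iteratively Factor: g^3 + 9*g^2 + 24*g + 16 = (g + 1)*(g^2 + 8*g + 16) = (g + 1)*(g + 4)*(g + 4)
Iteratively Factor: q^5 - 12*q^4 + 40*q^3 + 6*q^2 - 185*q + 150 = (q + 2)*(q^4 - 14*q^3 + 68*q^2 - 130*q + 75) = (q - 5)*(q + 2)*(q^3 - 9*q^2 + 23*q - 15) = (q - 5)*(q - 1)*(q + 2)*(q^2 - 8*q + 15) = (q - 5)*(q - 3)*(q - 1)*(q + 2)*(q - 5)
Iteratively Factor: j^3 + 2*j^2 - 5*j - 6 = (j + 1)*(j^2 + j - 6) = (j - 2)*(j + 1)*(j + 3)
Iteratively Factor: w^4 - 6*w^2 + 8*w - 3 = (w + 3)*(w^3 - 3*w^2 + 3*w - 1) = (w - 1)*(w + 3)*(w^2 - 2*w + 1) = (w - 1)^2*(w + 3)*(w - 1)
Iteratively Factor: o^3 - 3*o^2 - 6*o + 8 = (o - 1)*(o^2 - 2*o - 8) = (o - 1)*(o + 2)*(o - 4)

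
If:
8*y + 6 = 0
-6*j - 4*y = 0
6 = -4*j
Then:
No Solution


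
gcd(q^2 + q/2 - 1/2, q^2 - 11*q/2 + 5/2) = q - 1/2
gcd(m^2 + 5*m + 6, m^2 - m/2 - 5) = m + 2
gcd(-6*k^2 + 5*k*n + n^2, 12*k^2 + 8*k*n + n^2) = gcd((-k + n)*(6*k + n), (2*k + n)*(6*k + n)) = 6*k + n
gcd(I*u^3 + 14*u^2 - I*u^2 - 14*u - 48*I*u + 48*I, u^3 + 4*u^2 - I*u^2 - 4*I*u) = 1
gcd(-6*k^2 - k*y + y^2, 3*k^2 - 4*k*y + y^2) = -3*k + y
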